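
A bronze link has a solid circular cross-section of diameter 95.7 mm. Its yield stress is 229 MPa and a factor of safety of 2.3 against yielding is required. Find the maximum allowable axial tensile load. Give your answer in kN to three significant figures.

σ_allow = 229/2.3 = 99.57 MPa.
A = πd²/4 = π×95.7²/4 = 7193 mm².
F_allow = σ_allow × A = 99.57×7193 = 716200 N.

F_allow = 716 kN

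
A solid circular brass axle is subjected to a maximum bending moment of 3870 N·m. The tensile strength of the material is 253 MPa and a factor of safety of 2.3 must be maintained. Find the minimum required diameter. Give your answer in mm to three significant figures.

σ_allow = 253/2.3 = 110.0 MPa.
For a solid circular section σ = 32M/(πd³), so d³ = 32M/(π σ_allow) = 32×3870000/(π×110.0) = 358400 mm³.
d = 71.03 mm.

d = 71.0 mm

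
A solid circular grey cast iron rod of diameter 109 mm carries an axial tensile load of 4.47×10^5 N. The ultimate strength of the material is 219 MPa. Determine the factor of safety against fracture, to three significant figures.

A = πd²/4 = 9331 mm².
σ = F/A = 447000/9331 = 47.90 MPa.
n = 219/47.90 = 4.572.

n = 4.57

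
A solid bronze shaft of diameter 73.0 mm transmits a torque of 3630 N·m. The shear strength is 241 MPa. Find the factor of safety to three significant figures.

n = 5.07

τ = 16T/(πd³) = 16×3630000/(π×73.0³) = 47.52 MPa.
n = τ_limit/τ = 241/47.52 = 5.071.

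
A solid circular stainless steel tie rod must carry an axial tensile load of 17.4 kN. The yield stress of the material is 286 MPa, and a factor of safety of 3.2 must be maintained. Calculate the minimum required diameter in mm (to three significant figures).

d = 15.7 mm

Allowable stress σ_allow = 286/3.2 = 89.38 MPa.
Required area A = F/σ_allow = 17400/89.38 = 194.7 mm².
A = πd²/4 → d = √(4A/π) = 15.74 mm.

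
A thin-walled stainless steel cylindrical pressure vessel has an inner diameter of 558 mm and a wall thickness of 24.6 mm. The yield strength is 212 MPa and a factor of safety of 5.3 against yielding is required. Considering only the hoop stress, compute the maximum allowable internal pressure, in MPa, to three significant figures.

p_allow = 3.53 MPa

σ_allow = 212/5.3 = 40.00 MPa.
σ_h = pD/(2t) → p_allow = 2σ_allow t/D = 2×40.00×24.6/558 = 3.527 MPa.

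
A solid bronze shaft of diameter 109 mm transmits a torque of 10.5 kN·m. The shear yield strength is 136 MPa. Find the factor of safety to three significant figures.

τ = 16T/(πd³) = 16×1.0500×10^7/(π×109³) = 41.29 MPa.
n = τ_limit/τ = 136/41.29 = 3.294.

n = 3.29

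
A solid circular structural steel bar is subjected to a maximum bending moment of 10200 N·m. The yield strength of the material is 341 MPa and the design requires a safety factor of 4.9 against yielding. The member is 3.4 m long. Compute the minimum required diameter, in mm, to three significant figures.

σ_allow = 341/4.9 = 69.59 MPa.
For a solid circular section σ = 32M/(πd³), so d³ = 32M/(π σ_allow) = 32×1.0200×10^7/(π×69.59) = 1.493×10^6 mm³.
d = 114.3 mm.

d = 114 mm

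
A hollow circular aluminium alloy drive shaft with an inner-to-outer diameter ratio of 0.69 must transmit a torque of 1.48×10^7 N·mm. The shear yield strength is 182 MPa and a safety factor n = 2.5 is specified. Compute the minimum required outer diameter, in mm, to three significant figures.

d_o = 110 mm

τ_allow = 182/2.5 = 72.80 MPa.
For a hollow shaft τ = 16T/[πd_o³(1−k⁴)] with k = 0.69, so 1−k⁴ = 0.7733.
d_o³ = 16T/[π τ_allow (1−k⁴)] = 16×1.4800×10^7/(π×72.80×0.7733) = 1.339×10^6 mm³.
d_o = 110.2 mm.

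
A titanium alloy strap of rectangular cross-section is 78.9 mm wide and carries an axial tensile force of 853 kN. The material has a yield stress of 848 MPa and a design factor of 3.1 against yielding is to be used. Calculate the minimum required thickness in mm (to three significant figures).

σ_allow = 848/3.1 = 273.5 MPa.
Required area A = F/σ_allow = 853000/273.5 = 3118 mm².
t = A/w = 3118/78.9 = 39.52 mm.

t = 39.5 mm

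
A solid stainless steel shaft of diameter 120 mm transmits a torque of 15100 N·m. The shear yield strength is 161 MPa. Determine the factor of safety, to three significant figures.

n = 3.62

τ = 16T/(πd³) = 16×1.5100×10^7/(π×120³) = 44.50 MPa.
n = τ_limit/τ = 161/44.50 = 3.618.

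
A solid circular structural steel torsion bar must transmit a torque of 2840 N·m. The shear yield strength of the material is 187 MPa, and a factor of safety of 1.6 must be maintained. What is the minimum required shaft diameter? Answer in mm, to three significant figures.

d = 49.8 mm

Allowable shear stress τ_allow = 187/1.6 = 116.9 MPa.
For a solid shaft τ = 16T/(πd³), so d³ = 16T/(π τ_allow) = 16×2840000/(π×116.9) = 123800 mm³.
d = (123800)^(1/3) = 49.83 mm.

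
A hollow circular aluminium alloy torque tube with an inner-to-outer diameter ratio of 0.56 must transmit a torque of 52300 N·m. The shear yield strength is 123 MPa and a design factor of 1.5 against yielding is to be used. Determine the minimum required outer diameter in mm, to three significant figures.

τ_allow = 123/1.5 = 82.00 MPa.
For a hollow shaft τ = 16T/[πd_o³(1−k⁴)] with k = 0.56, so 1−k⁴ = 0.9017.
d_o³ = 16T/[π τ_allow (1−k⁴)] = 16×5.2300×10^7/(π×82.00×0.9017) = 3.603×10^6 mm³.
d_o = 153.3 mm.

d_o = 153 mm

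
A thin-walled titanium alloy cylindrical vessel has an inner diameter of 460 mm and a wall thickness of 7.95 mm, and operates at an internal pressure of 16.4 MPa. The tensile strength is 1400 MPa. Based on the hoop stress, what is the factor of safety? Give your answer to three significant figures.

σ_h = pD/(2t) = 16.4×460/(2×7.95) = 474.5 MPa.
n = 1400/474.5 = 2.951.

n = 2.95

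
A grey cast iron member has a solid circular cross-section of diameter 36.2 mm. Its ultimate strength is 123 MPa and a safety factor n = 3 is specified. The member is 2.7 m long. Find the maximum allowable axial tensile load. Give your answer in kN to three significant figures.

σ_allow = 123/3 = 41.00 MPa.
A = πd²/4 = π×36.2²/4 = 1029 mm².
F_allow = σ_allow × A = 41.00×1029 = 42200 N.

F_allow = 42.2 kN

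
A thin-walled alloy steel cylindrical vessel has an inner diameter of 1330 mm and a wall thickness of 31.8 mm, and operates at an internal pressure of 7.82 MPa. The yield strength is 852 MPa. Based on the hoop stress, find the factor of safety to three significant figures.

σ_h = pD/(2t) = 7.82×1330/(2×31.8) = 163.5 MPa.
n = 852/163.5 = 5.210.

n = 5.21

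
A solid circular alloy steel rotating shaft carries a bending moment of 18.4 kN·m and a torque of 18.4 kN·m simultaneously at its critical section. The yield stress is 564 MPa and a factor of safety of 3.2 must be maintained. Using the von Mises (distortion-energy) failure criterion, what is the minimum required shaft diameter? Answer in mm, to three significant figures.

σ_allow = σ_y/n = 564/3.2 = 176.2 MPa.
For a solid shaft σ_b = 32M/(πd³) and τ = 16T/(πd³), so the von Mises stress is σ' = (16/πd³)·√(4M²+3T²).
√(4M²+3T²) = √(4×(1.840×10^7)² + 3×(1.840×10^7)²) = 4.868×10^7 N·mm.
d³ = 16×4.868×10^7/(π×176.2) = 1.407×10^6 mm³.
d = 112.0 mm.

d = 112 mm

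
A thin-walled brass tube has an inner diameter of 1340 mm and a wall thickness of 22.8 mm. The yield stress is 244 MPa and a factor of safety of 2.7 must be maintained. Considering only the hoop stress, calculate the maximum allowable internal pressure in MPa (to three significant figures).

σ_allow = 244/2.7 = 90.37 MPa.
σ_h = pD/(2t) → p_allow = 2σ_allow t/D = 2×90.37×22.8/1340 = 3.075 MPa.

p_allow = 3.08 MPa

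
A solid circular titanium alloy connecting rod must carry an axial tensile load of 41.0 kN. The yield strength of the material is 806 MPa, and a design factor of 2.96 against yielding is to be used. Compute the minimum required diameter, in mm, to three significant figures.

d = 13.8 mm

Allowable stress σ_allow = 806/2.96 = 272.3 MPa.
Required area A = F/σ_allow = 41000/272.3 = 150.6 mm².
A = πd²/4 → d = √(4A/π) = 13.85 mm.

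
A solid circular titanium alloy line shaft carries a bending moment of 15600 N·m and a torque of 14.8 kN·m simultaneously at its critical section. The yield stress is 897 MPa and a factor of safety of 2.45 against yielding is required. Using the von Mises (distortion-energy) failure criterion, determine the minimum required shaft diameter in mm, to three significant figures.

d = 82.5 mm

σ_allow = σ_y/n = 897/2.45 = 366.1 MPa.
For a solid shaft σ_b = 32M/(πd³) and τ = 16T/(πd³), so the von Mises stress is σ' = (16/πd³)·√(4M²+3T²).
√(4M²+3T²) = √(4×(1.560×10^7)² + 3×(1.480×10^7)²) = 4.038×10^7 N·mm.
d³ = 16×4.038×10^7/(π×366.1) = 561700 mm³.
d = 82.51 mm.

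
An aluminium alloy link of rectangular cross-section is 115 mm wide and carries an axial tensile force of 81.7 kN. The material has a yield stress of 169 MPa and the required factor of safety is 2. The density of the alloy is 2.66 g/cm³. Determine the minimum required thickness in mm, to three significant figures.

σ_allow = 169/2 = 84.50 MPa.
Required area A = F/σ_allow = 81700/84.50 = 966.9 mm².
t = A/w = 966.9/115 = 8.408 mm.

t = 8.41 mm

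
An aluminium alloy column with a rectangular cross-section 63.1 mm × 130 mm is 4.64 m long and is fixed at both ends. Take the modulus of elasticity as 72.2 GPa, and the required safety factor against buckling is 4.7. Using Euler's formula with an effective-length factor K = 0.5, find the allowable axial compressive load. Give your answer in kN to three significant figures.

P_allow = 76.7 kN

Buckling occurs about the weak axis: I_min = h·b³/12 = 130×63.1³/12 = 2.722×10^6 mm⁴ (b = 63.1 mm is the smaller dimension).
Effective length L_e = KL = 0.5×4.64 m = 2320 mm.
Euler critical load P_cr = π²EI/L_e² = π²×72200×2.722×10^6/2320² = 360300 N.
P_allow = P_cr/n = 360300/4.7 = 76670 N.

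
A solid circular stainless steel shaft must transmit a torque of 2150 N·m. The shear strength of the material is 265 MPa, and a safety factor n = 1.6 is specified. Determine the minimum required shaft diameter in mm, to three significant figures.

Allowable shear stress τ_allow = 265/1.6 = 165.6 MPa.
For a solid shaft τ = 16T/(πd³), so d³ = 16T/(π τ_allow) = 16×2150000/(π×165.6) = 66110 mm³.
d = (66110)^(1/3) = 40.44 mm.

d = 40.4 mm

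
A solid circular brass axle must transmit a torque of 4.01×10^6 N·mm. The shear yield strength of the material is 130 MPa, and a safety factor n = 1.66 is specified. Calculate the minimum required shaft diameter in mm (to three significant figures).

Allowable shear stress τ_allow = 130/1.66 = 78.31 MPa.
For a solid shaft τ = 16T/(πd³), so d³ = 16T/(π τ_allow) = 16×4010000/(π×78.31) = 260800 mm³.
d = (260800)^(1/3) = 63.89 mm.

d = 63.9 mm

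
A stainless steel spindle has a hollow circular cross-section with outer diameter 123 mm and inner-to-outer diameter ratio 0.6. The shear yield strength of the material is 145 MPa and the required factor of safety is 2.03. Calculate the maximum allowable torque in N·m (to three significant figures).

τ_allow = 145/2.03 = 71.43 MPa.
For a hollow shaft T_allow = τ_allow·πd_o³(1−k⁴)/16 with 1−k⁴ = 0.8704, so πd_o³(1−k⁴)/16 = 318000 mm³.
T_allow = 71.43×318000 = 2.272×10^7 N·mm = 22720 N·m.

T_allow = 22700 N·m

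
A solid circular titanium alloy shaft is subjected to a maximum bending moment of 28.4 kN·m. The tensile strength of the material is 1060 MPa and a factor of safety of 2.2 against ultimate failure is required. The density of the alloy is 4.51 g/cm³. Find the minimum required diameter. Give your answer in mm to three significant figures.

σ_allow = 1060/2.2 = 481.8 MPa.
For a solid circular section σ = 32M/(πd³), so d³ = 32M/(π σ_allow) = 32×2.8400×10^7/(π×481.8) = 600400 mm³.
d = 84.36 mm.

d = 84.4 mm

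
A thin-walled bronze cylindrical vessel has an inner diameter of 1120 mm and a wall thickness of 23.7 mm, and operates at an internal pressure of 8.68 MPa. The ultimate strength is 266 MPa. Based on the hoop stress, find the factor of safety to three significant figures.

n = 1.30

σ_h = pD/(2t) = 8.68×1120/(2×23.7) = 205.1 MPa.
n = 266/205.1 = 1.297.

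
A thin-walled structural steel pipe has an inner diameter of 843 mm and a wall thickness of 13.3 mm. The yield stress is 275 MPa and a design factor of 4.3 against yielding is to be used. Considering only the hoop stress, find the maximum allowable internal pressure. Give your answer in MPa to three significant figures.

p_allow = 2.02 MPa

σ_allow = 275/4.3 = 63.95 MPa.
σ_h = pD/(2t) → p_allow = 2σ_allow t/D = 2×63.95×13.3/843 = 2.018 MPa.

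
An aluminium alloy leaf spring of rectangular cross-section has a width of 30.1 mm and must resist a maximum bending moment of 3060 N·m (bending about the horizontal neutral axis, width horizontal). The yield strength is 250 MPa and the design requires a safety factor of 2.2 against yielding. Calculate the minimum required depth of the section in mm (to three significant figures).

σ_allow = 250/2.2 = 113.6 MPa.
For a rectangular section σ = 6M/(bh²), so h² = 6M/(b σ_allow) = 6×3060000/(30.1×113.6) = 5368 mm².
h = 73.26 mm.

h = 73.3 mm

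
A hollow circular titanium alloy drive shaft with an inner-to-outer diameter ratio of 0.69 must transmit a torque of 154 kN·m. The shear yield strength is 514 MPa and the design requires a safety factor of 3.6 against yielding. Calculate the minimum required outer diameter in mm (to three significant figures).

τ_allow = 514/3.6 = 142.8 MPa.
For a hollow shaft τ = 16T/[πd_o³(1−k⁴)] with k = 0.69, so 1−k⁴ = 0.7733.
d_o³ = 16T/[π τ_allow (1−k⁴)] = 16×1.5400×10^8/(π×142.8×0.7733) = 7.103×10^6 mm³.
d_o = 192.2 mm.

d_o = 192 mm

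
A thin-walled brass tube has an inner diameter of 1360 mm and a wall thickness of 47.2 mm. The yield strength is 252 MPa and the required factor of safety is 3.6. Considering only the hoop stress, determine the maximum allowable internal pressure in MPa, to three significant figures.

p_allow = 4.86 MPa

σ_allow = 252/3.6 = 70.00 MPa.
σ_h = pD/(2t) → p_allow = 2σ_allow t/D = 2×70.00×47.2/1360 = 4.859 MPa.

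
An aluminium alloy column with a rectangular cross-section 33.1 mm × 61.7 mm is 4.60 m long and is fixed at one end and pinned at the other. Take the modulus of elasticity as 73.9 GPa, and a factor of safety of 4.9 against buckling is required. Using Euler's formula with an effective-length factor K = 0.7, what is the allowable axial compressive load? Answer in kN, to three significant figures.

Buckling occurs about the weak axis: I_min = h·b³/12 = 61.7×33.1³/12 = 186500 mm⁴ (b = 33.1 mm is the smaller dimension).
Effective length L_e = KL = 0.7×4.60 m = 3220 mm.
Euler critical load P_cr = π²EI/L_e² = π²×73900×186500/3220² = 13120 N.
P_allow = P_cr/n = 13120/4.9 = 2677 N.

P_allow = 2.68 kN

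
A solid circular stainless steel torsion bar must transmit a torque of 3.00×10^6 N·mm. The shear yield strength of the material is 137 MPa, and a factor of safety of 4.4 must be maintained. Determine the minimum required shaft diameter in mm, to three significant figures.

Allowable shear stress τ_allow = 137/4.4 = 31.14 MPa.
For a solid shaft τ = 16T/(πd³), so d³ = 16T/(π τ_allow) = 16×3000000/(π×31.14) = 490700 mm³.
d = (490700)^(1/3) = 78.88 mm.

d = 78.9 mm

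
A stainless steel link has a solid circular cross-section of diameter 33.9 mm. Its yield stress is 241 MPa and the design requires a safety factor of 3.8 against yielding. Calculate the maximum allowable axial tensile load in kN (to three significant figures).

F_allow = 57.2 kN

σ_allow = 241/3.8 = 63.42 MPa.
A = πd²/4 = π×33.9²/4 = 902.6 mm².
F_allow = σ_allow × A = 63.42×902.6 = 57240 N.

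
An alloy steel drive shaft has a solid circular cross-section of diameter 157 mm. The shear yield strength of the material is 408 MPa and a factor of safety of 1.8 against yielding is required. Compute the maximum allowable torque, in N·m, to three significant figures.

τ_allow = 408/1.8 = 226.7 MPa.
For a solid shaft T_allow = τ_allow·πd³/16; πd³/16 = π×157³/16 = 759900 mm³.
T_allow = 226.7×759900 = 1.722×10^8 N·mm = 172200 N·m.

T_allow = 1.72×10^5 N·m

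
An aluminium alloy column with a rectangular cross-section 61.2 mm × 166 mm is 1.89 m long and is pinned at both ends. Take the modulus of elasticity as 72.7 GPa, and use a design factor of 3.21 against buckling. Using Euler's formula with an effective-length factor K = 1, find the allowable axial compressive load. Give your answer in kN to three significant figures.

P_allow = 198 kN

Buckling occurs about the weak axis: I_min = h·b³/12 = 166×61.2³/12 = 3.171×10^6 mm⁴ (b = 61.2 mm is the smaller dimension).
Effective length L_e = KL = 1×1.89 m = 1890 mm.
Euler critical load P_cr = π²EI/L_e² = π²×72700×3.171×10^6/1890² = 636900 N.
P_allow = P_cr/n = 636900/3.21 = 198400 N.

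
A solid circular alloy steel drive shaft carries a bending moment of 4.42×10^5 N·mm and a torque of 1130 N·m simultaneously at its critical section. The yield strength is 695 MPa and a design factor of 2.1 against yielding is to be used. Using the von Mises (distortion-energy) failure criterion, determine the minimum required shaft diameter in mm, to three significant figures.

σ_allow = σ_y/n = 695/2.1 = 331.0 MPa.
For a solid shaft σ_b = 32M/(πd³) and τ = 16T/(πd³), so the von Mises stress is σ' = (16/πd³)·√(4M²+3T²).
√(4M²+3T²) = √(4×(442000)² + 3×(1.130×10^6)²) = 2.148×10^6 N·mm.
d³ = 16×2.148×10^6/(π×331.0) = 33050 mm³.
d = 32.09 mm.

d = 32.1 mm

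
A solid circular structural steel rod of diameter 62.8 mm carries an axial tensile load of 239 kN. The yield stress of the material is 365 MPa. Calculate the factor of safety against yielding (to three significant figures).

A = πd²/4 = 3097 mm².
σ = F/A = 239000/3097 = 77.16 MPa.
n = 365/77.16 = 4.730.

n = 4.73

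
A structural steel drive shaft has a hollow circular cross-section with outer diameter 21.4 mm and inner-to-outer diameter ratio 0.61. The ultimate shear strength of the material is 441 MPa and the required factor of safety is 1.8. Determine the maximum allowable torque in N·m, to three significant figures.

T_allow = 406 N·m

τ_allow = 441/1.8 = 245.0 MPa.
For a hollow shaft T_allow = τ_allow·πd_o³(1−k⁴)/16 with 1−k⁴ = 0.8615, so πd_o³(1−k⁴)/16 = 1658 mm³.
T_allow = 245.0×1658 = 406200 N·mm = 406.2 N·m.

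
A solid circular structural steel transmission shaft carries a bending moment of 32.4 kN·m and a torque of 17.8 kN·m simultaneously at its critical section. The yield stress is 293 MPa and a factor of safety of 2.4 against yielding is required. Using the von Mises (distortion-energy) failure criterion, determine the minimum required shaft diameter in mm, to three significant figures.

σ_allow = σ_y/n = 293/2.4 = 122.1 MPa.
For a solid shaft σ_b = 32M/(πd³) and τ = 16T/(πd³), so the von Mises stress is σ' = (16/πd³)·√(4M²+3T²).
√(4M²+3T²) = √(4×(3.240×10^7)² + 3×(1.780×10^7)²) = 7.176×10^7 N·mm.
d³ = 16×7.176×10^7/(π×122.1) = 2.994×10^6 mm³.
d = 144.1 mm.

d = 144 mm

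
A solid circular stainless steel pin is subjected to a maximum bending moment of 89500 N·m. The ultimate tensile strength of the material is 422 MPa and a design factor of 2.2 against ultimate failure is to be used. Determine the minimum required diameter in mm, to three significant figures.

σ_allow = 422/2.2 = 191.8 MPa.
For a solid circular section σ = 32M/(πd³), so d³ = 32M/(π σ_allow) = 32×8.9500×10^7/(π×191.8) = 4.753×10^6 mm³.
d = 168.1 mm.

d = 168 mm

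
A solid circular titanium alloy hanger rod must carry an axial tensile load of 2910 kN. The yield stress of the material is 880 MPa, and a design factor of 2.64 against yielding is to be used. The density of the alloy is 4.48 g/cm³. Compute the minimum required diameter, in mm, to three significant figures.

d = 105 mm

Allowable stress σ_allow = 880/2.64 = 333.3 MPa.
Required area A = F/σ_allow = 2910000/333.3 = 8730 mm².
A = πd²/4 → d = √(4A/π) = 105.4 mm.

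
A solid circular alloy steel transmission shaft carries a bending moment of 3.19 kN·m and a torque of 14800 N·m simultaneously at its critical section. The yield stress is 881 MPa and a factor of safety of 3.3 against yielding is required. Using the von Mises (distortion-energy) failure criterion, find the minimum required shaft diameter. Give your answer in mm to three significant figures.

σ_allow = σ_y/n = 881/3.3 = 267.0 MPa.
For a solid shaft σ_b = 32M/(πd³) and τ = 16T/(πd³), so the von Mises stress is σ' = (16/πd³)·√(4M²+3T²).
√(4M²+3T²) = √(4×(3.190×10^6)² + 3×(1.480×10^7)²) = 2.642×10^7 N·mm.
d³ = 16×2.642×10^7/(π×267.0) = 503900 mm³.
d = 79.58 mm.

d = 79.6 mm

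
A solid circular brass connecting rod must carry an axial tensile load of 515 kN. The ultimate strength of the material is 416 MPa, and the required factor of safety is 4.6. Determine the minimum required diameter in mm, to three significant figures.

d = 85.2 mm

Allowable stress σ_allow = 416/4.6 = 90.43 MPa.
Required area A = F/σ_allow = 515000/90.43 = 5695 mm².
A = πd²/4 → d = √(4A/π) = 85.15 mm.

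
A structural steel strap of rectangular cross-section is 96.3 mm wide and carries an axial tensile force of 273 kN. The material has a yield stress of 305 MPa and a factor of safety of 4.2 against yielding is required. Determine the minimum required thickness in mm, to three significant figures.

t = 39.0 mm

σ_allow = 305/4.2 = 72.62 MPa.
Required area A = F/σ_allow = 273000/72.62 = 3759 mm².
t = A/w = 3759/96.3 = 39.04 mm.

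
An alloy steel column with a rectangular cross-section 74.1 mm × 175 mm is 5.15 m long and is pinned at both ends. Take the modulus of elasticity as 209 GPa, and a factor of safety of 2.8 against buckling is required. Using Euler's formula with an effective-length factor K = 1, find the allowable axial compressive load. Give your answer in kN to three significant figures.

Buckling occurs about the weak axis: I_min = h·b³/12 = 175×74.1³/12 = 5.934×10^6 mm⁴ (b = 74.1 mm is the smaller dimension).
Effective length L_e = KL = 1×5.15 m = 5150 mm.
Euler critical load P_cr = π²EI/L_e² = π²×209000×5.934×10^6/5150² = 461500 N.
P_allow = P_cr/n = 461500/2.8 = 164800 N.

P_allow = 165 kN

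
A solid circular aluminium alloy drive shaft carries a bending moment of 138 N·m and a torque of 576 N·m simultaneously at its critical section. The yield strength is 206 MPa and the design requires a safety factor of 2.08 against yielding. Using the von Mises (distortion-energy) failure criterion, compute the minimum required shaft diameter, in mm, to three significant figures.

σ_allow = σ_y/n = 206/2.08 = 99.04 MPa.
For a solid shaft σ_b = 32M/(πd³) and τ = 16T/(πd³), so the von Mises stress is σ' = (16/πd³)·√(4M²+3T²).
√(4M²+3T²) = √(4×(138000)² + 3×(576000)²) = 1.035×10^6 N·mm.
d³ = 16×1.035×10^6/(π×99.04) = 53230 mm³.
d = 37.62 mm.

d = 37.6 mm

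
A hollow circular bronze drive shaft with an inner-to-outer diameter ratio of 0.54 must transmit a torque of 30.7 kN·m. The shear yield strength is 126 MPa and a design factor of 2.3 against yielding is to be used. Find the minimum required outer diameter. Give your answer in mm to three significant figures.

d_o = 146 mm

τ_allow = 126/2.3 = 54.78 MPa.
For a hollow shaft τ = 16T/[πd_o³(1−k⁴)] with k = 0.54, so 1−k⁴ = 0.9150.
d_o³ = 16T/[π τ_allow (1−k⁴)] = 16×3.0700×10^7/(π×54.78×0.9150) = 3.119×10^6 mm³.
d_o = 146.1 mm.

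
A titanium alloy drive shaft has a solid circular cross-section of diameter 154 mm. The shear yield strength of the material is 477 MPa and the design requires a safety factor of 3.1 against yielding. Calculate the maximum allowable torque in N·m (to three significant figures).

τ_allow = 477/3.1 = 153.9 MPa.
For a solid shaft T_allow = τ_allow·πd³/16; πd³/16 = π×154³/16 = 717100 mm³.
T_allow = 153.9×717100 = 1.103×10^8 N·mm = 110300 N·m.

T_allow = 1.10×10^5 N·m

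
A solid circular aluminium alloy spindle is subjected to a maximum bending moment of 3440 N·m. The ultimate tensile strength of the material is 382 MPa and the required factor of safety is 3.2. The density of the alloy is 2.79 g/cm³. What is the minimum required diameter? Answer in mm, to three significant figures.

d = 66.5 mm

σ_allow = 382/3.2 = 119.4 MPa.
For a solid circular section σ = 32M/(πd³), so d³ = 32M/(π σ_allow) = 32×3440000/(π×119.4) = 293500 mm³.
d = 66.46 mm.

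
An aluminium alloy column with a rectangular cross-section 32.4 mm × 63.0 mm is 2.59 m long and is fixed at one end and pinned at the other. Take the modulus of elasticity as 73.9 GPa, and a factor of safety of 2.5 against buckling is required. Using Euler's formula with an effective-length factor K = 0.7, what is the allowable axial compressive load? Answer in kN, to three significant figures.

P_allow = 15.8 kN

Buckling occurs about the weak axis: I_min = h·b³/12 = 63.0×32.4³/12 = 178600 mm⁴ (b = 32.4 mm is the smaller dimension).
Effective length L_e = KL = 0.7×2.59 m = 1813 mm.
Euler critical load P_cr = π²EI/L_e² = π²×73900×178600/1813² = 39620 N.
P_allow = P_cr/n = 39620/2.5 = 15850 N.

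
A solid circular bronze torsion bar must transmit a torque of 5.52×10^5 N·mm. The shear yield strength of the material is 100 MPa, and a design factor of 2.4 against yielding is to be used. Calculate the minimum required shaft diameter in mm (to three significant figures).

Allowable shear stress τ_allow = 100/2.4 = 41.67 MPa.
For a solid shaft τ = 16T/(πd³), so d³ = 16T/(π τ_allow) = 16×552000/(π×41.67) = 67470 mm³.
d = (67470)^(1/3) = 40.71 mm.

d = 40.7 mm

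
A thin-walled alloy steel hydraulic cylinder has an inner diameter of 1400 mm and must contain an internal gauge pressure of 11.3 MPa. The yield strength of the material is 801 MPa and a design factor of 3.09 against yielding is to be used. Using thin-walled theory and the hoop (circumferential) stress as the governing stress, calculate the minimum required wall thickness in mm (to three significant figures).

t = 30.5 mm

σ_allow = 801/3.09 = 259.2 MPa.
Hoop stress σ_h = pD/(2t), so t = pD/(2σ_allow) = 11.3×1400/(2×259.2) = 30.51 mm.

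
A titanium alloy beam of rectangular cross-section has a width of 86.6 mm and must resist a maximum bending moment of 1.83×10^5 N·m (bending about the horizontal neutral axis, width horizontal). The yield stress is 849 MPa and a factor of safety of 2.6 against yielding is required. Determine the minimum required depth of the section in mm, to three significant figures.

σ_allow = 849/2.6 = 326.5 MPa.
For a rectangular section σ = 6M/(bh²), so h² = 6M/(b σ_allow) = 6×1.8300×10^8/(86.6×326.5) = 38830 mm².
h = 197.0 mm.

h = 197 mm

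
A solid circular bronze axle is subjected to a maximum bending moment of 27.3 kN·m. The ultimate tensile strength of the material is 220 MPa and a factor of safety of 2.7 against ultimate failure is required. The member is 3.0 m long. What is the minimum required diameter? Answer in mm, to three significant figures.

d = 151 mm

σ_allow = 220/2.7 = 81.48 MPa.
For a solid circular section σ = 32M/(πd³), so d³ = 32M/(π σ_allow) = 32×2.7300×10^7/(π×81.48) = 3.413×10^6 mm³.
d = 150.6 mm.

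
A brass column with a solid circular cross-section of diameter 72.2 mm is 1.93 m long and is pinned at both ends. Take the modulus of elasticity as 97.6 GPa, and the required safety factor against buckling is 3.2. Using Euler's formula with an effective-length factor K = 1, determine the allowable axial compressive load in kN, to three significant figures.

I = πd⁴/64 = π×72.2⁴/64 = 1.334×10^6 mm⁴.
Effective length L_e = KL = 1×1.93 m = 1930 mm.
Euler critical load P_cr = π²EI/L_e² = π²×97600×1.334×10^6/1930² = 344900 N.
P_allow = P_cr/n = 344900/3.2 = 107800 N.

P_allow = 108 kN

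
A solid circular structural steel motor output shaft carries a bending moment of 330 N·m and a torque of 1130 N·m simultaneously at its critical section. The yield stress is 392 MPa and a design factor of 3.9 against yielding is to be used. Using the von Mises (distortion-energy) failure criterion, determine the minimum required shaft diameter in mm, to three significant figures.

σ_allow = σ_y/n = 392/3.9 = 100.5 MPa.
For a solid shaft σ_b = 32M/(πd³) and τ = 16T/(πd³), so the von Mises stress is σ' = (16/πd³)·√(4M²+3T²).
√(4M²+3T²) = √(4×(330000)² + 3×(1.130×10^6)²) = 2.066×10^6 N·mm.
d³ = 16×2.066×10^6/(π×100.5) = 104700 mm³.
d = 47.13 mm.

d = 47.1 mm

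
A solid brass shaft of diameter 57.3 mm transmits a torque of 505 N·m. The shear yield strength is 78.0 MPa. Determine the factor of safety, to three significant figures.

n = 5.71

τ = 16T/(πd³) = 16×505000/(π×57.3³) = 13.67 MPa.
n = τ_limit/τ = 78.0/13.67 = 5.706.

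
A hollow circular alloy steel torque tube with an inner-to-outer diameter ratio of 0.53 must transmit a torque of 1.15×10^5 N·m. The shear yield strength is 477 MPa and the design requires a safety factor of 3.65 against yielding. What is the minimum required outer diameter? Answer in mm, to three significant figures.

d_o = 169 mm

τ_allow = 477/3.65 = 130.7 MPa.
For a hollow shaft τ = 16T/[πd_o³(1−k⁴)] with k = 0.53, so 1−k⁴ = 0.9211.
d_o³ = 16T/[π τ_allow (1−k⁴)] = 16×1.1500×10^8/(π×130.7×0.9211) = 4.866×10^6 mm³.
d_o = 169.5 mm.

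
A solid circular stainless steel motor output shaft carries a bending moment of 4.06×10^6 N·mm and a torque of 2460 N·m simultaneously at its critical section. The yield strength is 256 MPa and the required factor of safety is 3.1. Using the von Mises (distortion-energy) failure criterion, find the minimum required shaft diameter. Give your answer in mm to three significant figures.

d = 82.7 mm

σ_allow = σ_y/n = 256/3.1 = 82.58 MPa.
For a solid shaft σ_b = 32M/(πd³) and τ = 16T/(πd³), so the von Mises stress is σ' = (16/πd³)·√(4M²+3T²).
√(4M²+3T²) = √(4×(4.060×10^6)² + 3×(2.460×10^6)²) = 9.170×10^6 N·mm.
d³ = 16×9.170×10^6/(π×82.58) = 565500 mm³.
d = 82.70 mm.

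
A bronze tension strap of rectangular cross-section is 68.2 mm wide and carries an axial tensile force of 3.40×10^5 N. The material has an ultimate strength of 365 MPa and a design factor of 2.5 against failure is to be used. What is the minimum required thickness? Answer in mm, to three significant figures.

t = 34.1 mm

σ_allow = 365/2.5 = 146.0 MPa.
Required area A = F/σ_allow = 340000/146.0 = 2329 mm².
t = A/w = 2329/68.2 = 34.15 mm.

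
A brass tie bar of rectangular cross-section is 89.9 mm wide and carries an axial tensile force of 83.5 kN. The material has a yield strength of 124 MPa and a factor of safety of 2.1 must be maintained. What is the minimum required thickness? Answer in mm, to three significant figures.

σ_allow = 124/2.1 = 59.05 MPa.
Required area A = F/σ_allow = 83500/59.05 = 1414 mm².
t = A/w = 1414/89.9 = 15.73 mm.

t = 15.7 mm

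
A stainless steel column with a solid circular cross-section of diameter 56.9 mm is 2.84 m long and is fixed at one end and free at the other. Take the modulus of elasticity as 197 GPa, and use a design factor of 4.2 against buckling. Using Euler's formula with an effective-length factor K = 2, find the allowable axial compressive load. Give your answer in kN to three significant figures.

P_allow = 7.38 kN

I = πd⁴/64 = π×56.9⁴/64 = 514500 mm⁴.
Effective length L_e = KL = 2×2.84 m = 5680 mm.
Euler critical load P_cr = π²EI/L_e² = π²×197000×514500/5680² = 31010 N.
P_allow = P_cr/n = 31010/4.2 = 7383 N.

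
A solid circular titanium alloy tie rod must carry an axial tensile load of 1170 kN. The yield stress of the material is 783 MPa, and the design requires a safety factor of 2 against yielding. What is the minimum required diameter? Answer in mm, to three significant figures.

Allowable stress σ_allow = 783/2 = 391.5 MPa.
Required area A = F/σ_allow = 1170000/391.5 = 2989 mm².
A = πd²/4 → d = √(4A/π) = 61.69 mm.

d = 61.7 mm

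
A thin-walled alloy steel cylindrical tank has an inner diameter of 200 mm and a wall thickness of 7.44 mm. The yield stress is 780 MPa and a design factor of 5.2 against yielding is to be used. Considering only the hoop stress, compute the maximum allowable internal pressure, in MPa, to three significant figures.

σ_allow = 780/5.2 = 150.0 MPa.
σ_h = pD/(2t) → p_allow = 2σ_allow t/D = 2×150.0×7.44/200 = 11.16 MPa.

p_allow = 11.2 MPa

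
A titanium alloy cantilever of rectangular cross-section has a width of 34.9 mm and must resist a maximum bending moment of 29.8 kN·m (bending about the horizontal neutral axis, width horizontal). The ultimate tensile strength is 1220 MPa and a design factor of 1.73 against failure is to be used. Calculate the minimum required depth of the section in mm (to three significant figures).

h = 85.2 mm

σ_allow = 1220/1.73 = 705.2 MPa.
For a rectangular section σ = 6M/(bh²), so h² = 6M/(b σ_allow) = 6×2.9800×10^7/(34.9×705.2) = 7265 mm².
h = 85.23 mm.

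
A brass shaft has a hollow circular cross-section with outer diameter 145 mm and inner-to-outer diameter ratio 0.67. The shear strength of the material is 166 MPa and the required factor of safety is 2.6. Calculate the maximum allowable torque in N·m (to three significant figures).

τ_allow = 166/2.6 = 63.85 MPa.
For a hollow shaft T_allow = τ_allow·πd_o³(1−k⁴)/16 with 1−k⁴ = 0.7985, so πd_o³(1−k⁴)/16 = 478000 mm³.
T_allow = 63.85×478000 = 3.052×10^7 N·mm = 30520 N·m.

T_allow = 30500 N·m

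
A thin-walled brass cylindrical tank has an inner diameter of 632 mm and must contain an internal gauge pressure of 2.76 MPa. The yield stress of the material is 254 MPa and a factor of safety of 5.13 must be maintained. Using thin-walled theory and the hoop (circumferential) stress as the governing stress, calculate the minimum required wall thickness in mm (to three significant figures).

σ_allow = 254/5.13 = 49.51 MPa.
Hoop stress σ_h = pD/(2t), so t = pD/(2σ_allow) = 2.76×632/(2×49.51) = 17.61 mm.

t = 17.6 mm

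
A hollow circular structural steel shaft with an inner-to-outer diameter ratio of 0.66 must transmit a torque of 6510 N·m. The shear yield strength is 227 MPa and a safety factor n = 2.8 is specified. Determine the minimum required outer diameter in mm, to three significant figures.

τ_allow = 227/2.8 = 81.07 MPa.
For a hollow shaft τ = 16T/[πd_o³(1−k⁴)] with k = 0.66, so 1−k⁴ = 0.8103.
d_o³ = 16T/[π τ_allow (1−k⁴)] = 16×6510000/(π×81.07×0.8103) = 504700 mm³.
d_o = 79.62 mm.

d_o = 79.6 mm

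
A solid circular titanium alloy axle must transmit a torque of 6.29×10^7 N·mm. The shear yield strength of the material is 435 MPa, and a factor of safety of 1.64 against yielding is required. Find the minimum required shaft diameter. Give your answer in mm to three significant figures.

Allowable shear stress τ_allow = 435/1.64 = 265.2 MPa.
For a solid shaft τ = 16T/(πd³), so d³ = 16T/(π τ_allow) = 16×6.2900×10^7/(π×265.2) = 1.208×10^6 mm³.
d = (1.208×10^6)^(1/3) = 106.5 mm.

d = 106 mm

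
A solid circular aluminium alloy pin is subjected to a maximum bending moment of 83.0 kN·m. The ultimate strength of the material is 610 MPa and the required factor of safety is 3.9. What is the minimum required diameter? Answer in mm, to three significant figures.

σ_allow = 610/3.9 = 156.4 MPa.
For a solid circular section σ = 32M/(πd³), so d³ = 32M/(π σ_allow) = 32×8.3000×10^7/(π×156.4) = 5.405×10^6 mm³.
d = 175.5 mm.

d = 175 mm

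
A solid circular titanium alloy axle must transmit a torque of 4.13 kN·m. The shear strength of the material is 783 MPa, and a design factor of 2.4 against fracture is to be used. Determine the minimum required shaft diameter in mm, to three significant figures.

Allowable shear stress τ_allow = 783/2.4 = 326.2 MPa.
For a solid shaft τ = 16T/(πd³), so d³ = 16T/(π τ_allow) = 16×4130000/(π×326.2) = 64470 mm³.
d = (64470)^(1/3) = 40.10 mm.

d = 40.1 mm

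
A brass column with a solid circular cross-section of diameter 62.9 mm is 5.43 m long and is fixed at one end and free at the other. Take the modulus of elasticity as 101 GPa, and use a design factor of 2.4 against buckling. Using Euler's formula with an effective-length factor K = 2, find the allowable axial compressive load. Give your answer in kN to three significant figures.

P_allow = 2.71 kN

I = πd⁴/64 = π×62.9⁴/64 = 768400 mm⁴.
Effective length L_e = KL = 2×5.43 m = 10860 mm.
Euler critical load P_cr = π²EI/L_e² = π²×101000×768400/10860² = 6494 N.
P_allow = P_cr/n = 6494/2.4 = 2706 N.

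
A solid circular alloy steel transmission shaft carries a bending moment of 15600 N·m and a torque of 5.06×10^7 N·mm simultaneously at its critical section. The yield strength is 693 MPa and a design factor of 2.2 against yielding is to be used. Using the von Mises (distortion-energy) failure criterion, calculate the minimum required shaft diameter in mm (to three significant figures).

σ_allow = σ_y/n = 693/2.2 = 315.0 MPa.
For a solid shaft σ_b = 32M/(πd³) and τ = 16T/(πd³), so the von Mises stress is σ' = (16/πd³)·√(4M²+3T²).
√(4M²+3T²) = √(4×(1.560×10^7)² + 3×(5.060×10^7)²) = 9.303×10^7 N·mm.
d³ = 16×9.303×10^7/(π×315.0) = 1.504×10^6 mm³.
d = 114.6 mm.

d = 115 mm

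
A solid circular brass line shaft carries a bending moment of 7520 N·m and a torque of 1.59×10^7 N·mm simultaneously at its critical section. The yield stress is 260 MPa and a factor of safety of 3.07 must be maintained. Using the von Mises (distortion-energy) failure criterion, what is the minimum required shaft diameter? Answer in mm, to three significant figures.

d = 124 mm

σ_allow = σ_y/n = 260/3.07 = 84.69 MPa.
For a solid shaft σ_b = 32M/(πd³) and τ = 16T/(πd³), so the von Mises stress is σ' = (16/πd³)·√(4M²+3T²).
√(4M²+3T²) = √(4×(7.520×10^6)² + 3×(1.590×10^7)²) = 3.138×10^7 N·mm.
d³ = 16×3.138×10^7/(π×84.69) = 1.887×10^6 mm³.
d = 123.6 mm.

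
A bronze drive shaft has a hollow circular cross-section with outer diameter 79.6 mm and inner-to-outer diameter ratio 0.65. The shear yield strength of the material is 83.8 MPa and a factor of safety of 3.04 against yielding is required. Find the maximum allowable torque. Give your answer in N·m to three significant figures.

τ_allow = 83.8/3.04 = 27.57 MPa.
For a hollow shaft T_allow = τ_allow·πd_o³(1−k⁴)/16 with 1−k⁴ = 0.8215, so πd_o³(1−k⁴)/16 = 81350 mm³.
T_allow = 27.57×81350 = 2.243×10^6 N·mm = 2243 N·m.

T_allow = 2240 N·m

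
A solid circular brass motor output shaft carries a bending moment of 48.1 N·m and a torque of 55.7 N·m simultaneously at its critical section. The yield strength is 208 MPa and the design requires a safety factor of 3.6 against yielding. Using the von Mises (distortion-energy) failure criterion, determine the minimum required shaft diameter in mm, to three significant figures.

σ_allow = σ_y/n = 208/3.6 = 57.78 MPa.
For a solid shaft σ_b = 32M/(πd³) and τ = 16T/(πd³), so the von Mises stress is σ' = (16/πd³)·√(4M²+3T²).
√(4M²+3T²) = √(4×(48100)² + 3×(55700)²) = 136200 N·mm.
d³ = 16×136200/(π×57.78) = 12010 mm³.
d = 22.90 mm.

d = 22.9 mm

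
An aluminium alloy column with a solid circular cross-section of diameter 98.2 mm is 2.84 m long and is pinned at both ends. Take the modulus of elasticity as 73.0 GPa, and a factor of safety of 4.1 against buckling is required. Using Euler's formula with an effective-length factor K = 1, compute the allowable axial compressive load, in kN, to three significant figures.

I = πd⁴/64 = π×98.2⁴/64 = 4.565×10^6 mm⁴.
Effective length L_e = KL = 1×2.84 m = 2840 mm.
Euler critical load P_cr = π²EI/L_e² = π²×73000×4.565×10^6/2840² = 407800 N.
P_allow = P_cr/n = 407800/4.1 = 99450 N.

P_allow = 99.5 kN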